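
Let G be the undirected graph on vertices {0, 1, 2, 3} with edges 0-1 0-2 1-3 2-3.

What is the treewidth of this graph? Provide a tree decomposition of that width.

The largest bag has 3 vertices, giving width 2; this decomposition certifies tw(G) ≤ 2. The edges 0–2–3–1–0 form a cycle, so G is not a tree and its treewidth is at least 2. Therefore the treewidth is 2.

Treewidth 2.
One such decomposition:
Bags: B1 = {0, 2, 3}  B2 = {0, 1, 3}
Tree: B1–B2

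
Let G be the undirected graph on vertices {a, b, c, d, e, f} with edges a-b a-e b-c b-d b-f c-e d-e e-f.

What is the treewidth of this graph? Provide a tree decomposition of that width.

Treewidth 2.
One such decomposition:
Bags: B1 = {b, c, e}  B2 = {b, e, f}  B3 = {a, b, e}  B4 = {b, d, e}
Tree: B1–B2, B2–B3, B3–B4

Each bag holds 3 vertices, so the decomposition has width 2, which upper-bounds the treewidth. For the lower bound, G contains the cycle b–c–e–f–b, so G is not a forest; only forests have treewidth ≤ 1, hence tw(G) ≥ 2. Hence tw(G) = 2 exactly.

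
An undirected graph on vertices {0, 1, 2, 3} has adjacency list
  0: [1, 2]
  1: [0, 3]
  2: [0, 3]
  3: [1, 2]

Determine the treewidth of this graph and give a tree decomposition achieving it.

Treewidth 2.
One such decomposition:
Bags: B1 = {0, 1, 2}  B2 = {1, 2, 3}
Tree: B1–B2

Each bag holds 3 vertices, so the decomposition has width 2, which upper-bounds the treewidth. The edges 1–0–2–3–1 form a cycle, so G is not a tree and its treewidth is at least 2. Therefore the treewidth is 2.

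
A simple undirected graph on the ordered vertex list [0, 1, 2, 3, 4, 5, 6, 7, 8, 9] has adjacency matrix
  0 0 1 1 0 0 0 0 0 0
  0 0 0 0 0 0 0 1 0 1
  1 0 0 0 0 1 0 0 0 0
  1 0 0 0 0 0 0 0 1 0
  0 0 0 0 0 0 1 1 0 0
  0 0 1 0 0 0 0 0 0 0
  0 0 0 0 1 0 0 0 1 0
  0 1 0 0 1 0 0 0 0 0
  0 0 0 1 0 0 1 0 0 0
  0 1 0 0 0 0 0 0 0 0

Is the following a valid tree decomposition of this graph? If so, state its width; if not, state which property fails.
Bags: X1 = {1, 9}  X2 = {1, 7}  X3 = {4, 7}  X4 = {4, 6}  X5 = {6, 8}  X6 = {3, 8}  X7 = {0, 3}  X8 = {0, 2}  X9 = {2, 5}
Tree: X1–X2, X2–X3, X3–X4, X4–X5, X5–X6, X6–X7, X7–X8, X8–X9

Yes; width 1.

Vertex coverage: the bags together contain {0, 1, 2, 3, 4, 5, 6, 7, 8, 9}, the full vertex set. Edge coverage: each edge of G has both endpoints in at least one bag. Running intersection: for every vertex, the bags containing it form a connected subtree. All three properties hold, so this is a valid tree decomposition of width max|bag| − 1 = 1, and hence tw(G) ≤ 1.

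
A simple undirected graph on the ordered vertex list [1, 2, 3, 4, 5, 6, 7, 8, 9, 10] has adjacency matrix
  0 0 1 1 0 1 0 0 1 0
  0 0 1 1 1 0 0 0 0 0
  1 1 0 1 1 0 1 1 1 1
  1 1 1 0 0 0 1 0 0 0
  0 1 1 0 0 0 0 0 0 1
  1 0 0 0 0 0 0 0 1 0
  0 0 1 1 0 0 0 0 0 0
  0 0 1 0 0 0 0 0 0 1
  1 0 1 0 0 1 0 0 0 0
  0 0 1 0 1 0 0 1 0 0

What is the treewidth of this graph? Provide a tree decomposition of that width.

Every bag has size at most 3, so the width is 3 − 1 = 2 and tw(G) ≤ 2. For the lower bound, the 3 vertices {1, 3, 4} are pairwise adjacent, and any tree decomposition puts a clique entirely inside one bag — forcing width ≥ 2. The upper and lower bounds meet at 2, so that is the treewidth.

Treewidth 2.
One such decomposition:
Bags: B1 = {1, 3, 4}  B2 = {2, 3, 4}  B3 = {2, 3, 5}  B4 = {3, 5, 10}  B5 = {3, 8, 10}  B6 = {1, 3, 9}  B7 = {1, 6, 9}  B8 = {3, 4, 7}
Tree: B1–B2, B2–B3, B3–B4, B4–B5, B1–B6, B6–B7, B1–B8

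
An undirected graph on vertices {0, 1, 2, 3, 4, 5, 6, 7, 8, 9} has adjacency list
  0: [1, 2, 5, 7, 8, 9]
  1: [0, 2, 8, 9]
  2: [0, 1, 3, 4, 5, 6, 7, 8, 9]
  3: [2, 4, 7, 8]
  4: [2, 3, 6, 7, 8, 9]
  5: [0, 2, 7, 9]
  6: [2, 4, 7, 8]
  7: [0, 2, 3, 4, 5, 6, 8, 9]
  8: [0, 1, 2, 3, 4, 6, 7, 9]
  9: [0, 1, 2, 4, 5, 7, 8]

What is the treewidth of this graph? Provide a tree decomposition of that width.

Treewidth 4.
Bags: B1 = {2, 4, 7, 8, 9}  B2 = {2, 3, 4, 7, 8}  B3 = {0, 2, 7, 8, 9}  B4 = {0, 1, 2, 8, 9}  B5 = {0, 2, 5, 7, 9}  B6 = {2, 4, 6, 7, 8}
Tree: B1–B2, B1–B3, B3–B4, B3–B5, B1–B6

The largest bag has 5 vertices, giving width 4; this decomposition certifies tw(G) ≤ 4. For the lower bound, the 5 vertices {0, 1, 2, 8, 9} are pairwise adjacent, and any tree decomposition puts a clique entirely inside one bag — forcing width ≥ 4. Therefore the treewidth is 4.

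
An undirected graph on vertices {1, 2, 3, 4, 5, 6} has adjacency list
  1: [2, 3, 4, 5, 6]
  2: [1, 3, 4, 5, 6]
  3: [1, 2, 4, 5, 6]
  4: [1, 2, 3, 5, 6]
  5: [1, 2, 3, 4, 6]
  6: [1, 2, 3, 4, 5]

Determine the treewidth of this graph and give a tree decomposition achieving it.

A single bag containing all 6 vertices is trivially a valid decomposition of width 5. Conversely, {1, 2, 3, 4, 5, 6} is a clique of size 6, and the vertices of any clique must share a bag in every tree decomposition; so some bag has ≥ 6 vertices and tw(G) ≥ 5. Therefore the treewidth is 5.

Treewidth 5.
Bags: B1 = {1, 2, 3, 4, 5, 6}
Tree: (single bag)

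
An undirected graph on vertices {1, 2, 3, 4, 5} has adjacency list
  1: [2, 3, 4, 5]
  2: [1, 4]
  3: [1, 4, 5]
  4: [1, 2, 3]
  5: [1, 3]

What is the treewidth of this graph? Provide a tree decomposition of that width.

Each bag holds 3 vertices, so the decomposition has width 2, which upper-bounds the treewidth. On the other hand G contains the 3-clique {1, 2, 4}. A clique must lie in a single bag of any decomposition, so no decomposition can have width below 2. Therefore the treewidth is 2.

Treewidth 2.
One optimal decomposition is:
Bags: B1 = {1, 3, 5}  B2 = {1, 3, 4}  B3 = {1, 2, 4}
Tree: B1–B2, B2–B3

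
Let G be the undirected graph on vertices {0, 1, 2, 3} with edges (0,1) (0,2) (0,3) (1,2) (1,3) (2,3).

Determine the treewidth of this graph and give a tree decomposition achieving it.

Treewidth 3.
Bags: B1 = {0, 1, 2, 3}
Tree: (single bag)

With just one bag of size 4, the width is 4 − 1 = 3, so tw(G) ≤ 3. Conversely, {0, 1, 2, 3} is a clique of size 4, and the vertices of any clique must share a bag in every tree decomposition; so some bag has ≥ 4 vertices and tw(G) ≥ 3. Combining the bounds, tw(G) = 3.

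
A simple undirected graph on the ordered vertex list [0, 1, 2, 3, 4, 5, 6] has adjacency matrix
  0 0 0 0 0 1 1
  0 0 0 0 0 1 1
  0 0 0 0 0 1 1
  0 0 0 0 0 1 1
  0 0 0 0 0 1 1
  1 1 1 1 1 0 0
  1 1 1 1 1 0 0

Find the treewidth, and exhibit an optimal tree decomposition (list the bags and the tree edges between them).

Each bag holds 3 vertices, so the decomposition has width 2, which upper-bounds the treewidth. For the lower bound, G contains the cycle 5–2–6–3–5, so G is not a forest; only forests have treewidth ≤ 1, hence tw(G) ≥ 2. Hence tw(G) = 2 exactly.

Treewidth 2.
One such decomposition:
Bags: B1 = {2, 5, 6}  B2 = {3, 5, 6}  B3 = {0, 5, 6}  B4 = {1, 5, 6}  B5 = {4, 5, 6}
Tree: B1–B2, B2–B3, B3–B4, B4–B5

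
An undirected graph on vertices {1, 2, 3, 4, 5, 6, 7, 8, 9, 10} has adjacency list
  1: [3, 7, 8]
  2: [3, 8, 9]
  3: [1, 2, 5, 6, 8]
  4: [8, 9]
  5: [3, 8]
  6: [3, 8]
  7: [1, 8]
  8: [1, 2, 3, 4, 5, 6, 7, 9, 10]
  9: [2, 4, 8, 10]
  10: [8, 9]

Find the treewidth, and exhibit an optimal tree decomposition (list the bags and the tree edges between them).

Every bag has size at most 3, so the width is 3 − 1 = 2 and tw(G) ≤ 2. Conversely, {1, 3, 8} is a clique of size 3, and the vertices of any clique must share a bag in every tree decomposition; so some bag has ≥ 3 vertices and tw(G) ≥ 2. The upper and lower bounds meet at 2, so that is the treewidth.

Treewidth 2.
One such decomposition:
Bags: B1 = {1, 3, 8}  B2 = {1, 7, 8}  B3 = {3, 6, 8}  B4 = {2, 3, 8}  B5 = {3, 5, 8}  B6 = {2, 8, 9}  B7 = {4, 8, 9}  B8 = {8, 9, 10}
Tree: B1–B2, B1–B3, B1–B4, B1–B5, B4–B6, B6–B7, B7–B8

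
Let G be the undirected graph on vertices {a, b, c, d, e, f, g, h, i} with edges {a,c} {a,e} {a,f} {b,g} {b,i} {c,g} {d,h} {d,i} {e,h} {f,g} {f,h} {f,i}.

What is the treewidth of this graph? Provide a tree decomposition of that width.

Treewidth 3.
One optimal decomposition is:
Bags: B1 = {b, d, g, i}  B2 = {d, f, g, i}  B3 = {d, f, g, h}  B4 = {c, f, g, h}  B5 = {a, c, f, h}  B6 = {a, c, e, h}
Tree: B1–B2, B2–B3, B3–B4, B4–B5, B5–B6

Each bag holds 4 vertices, so the decomposition has width 3, which upper-bounds the treewidth. For the lower bound: the 4 vertex sets {b,d,i}, {g}, {f}, {a,c,e,h} are disjoint, each induces a connected subgraph, and every pair is joined by at least one edge of G. Contracting each set to a single vertex therefore yields K_{4} as a minor, and since treewidth is minor-monotone, tw(G) ≥ tw(K_{4}) = 3. Combining the bounds, tw(G) = 3.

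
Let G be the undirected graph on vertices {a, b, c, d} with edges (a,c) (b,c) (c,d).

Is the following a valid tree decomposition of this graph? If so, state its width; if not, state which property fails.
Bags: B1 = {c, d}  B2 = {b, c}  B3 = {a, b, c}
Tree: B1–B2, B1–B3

No — bags containing vertex b are not connected in the tree.

A tree decomposition must satisfy three properties: every vertex lies in some bag; for every edge, both endpoints lie together in some bag; and for every vertex, the bags containing it form a connected subtree. Here bags containing vertex b are not connected in the tree, so the decomposition is invalid.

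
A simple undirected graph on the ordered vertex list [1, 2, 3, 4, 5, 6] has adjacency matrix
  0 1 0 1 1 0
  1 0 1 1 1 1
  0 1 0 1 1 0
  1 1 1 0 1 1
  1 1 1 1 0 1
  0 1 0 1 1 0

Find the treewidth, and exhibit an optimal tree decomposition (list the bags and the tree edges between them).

Treewidth 3.
One optimal decomposition is:
Bags: B1 = {2, 4, 5, 6}  B2 = {2, 3, 4, 5}  B3 = {1, 2, 4, 5}
Tree: B1–B2, B2–B3

Every bag has size at most 4, so the width is 4 − 1 = 3 and tw(G) ≤ 3. For the lower bound, the 4 vertices {1, 2, 4, 5} are pairwise adjacent, and any tree decomposition puts a clique entirely inside one bag — forcing width ≥ 3. Hence tw(G) = 3 exactly.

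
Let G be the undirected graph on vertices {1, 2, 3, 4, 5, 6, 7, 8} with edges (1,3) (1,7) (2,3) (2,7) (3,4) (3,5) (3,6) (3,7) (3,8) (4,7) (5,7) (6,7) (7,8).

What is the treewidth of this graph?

2

A width-2 tree decomposition is:
Bags: B1 = {3, 6, 7}  B2 = {3, 5, 7}  B3 = {3, 7, 8}  B4 = {2, 3, 7}  B5 = {3, 4, 7}  B6 = {1, 3, 7}
Tree: B1–B2, B2–B3, B2–B4, B4–B5, B3–B6
Each bag holds 3 vertices, so the decomposition has width 2, which upper-bounds the treewidth. On the other hand G contains the 3-clique {1, 3, 7}. A clique must lie in a single bag of any decomposition, so no decomposition can have width below 2. Combining the bounds, tw(G) = 2.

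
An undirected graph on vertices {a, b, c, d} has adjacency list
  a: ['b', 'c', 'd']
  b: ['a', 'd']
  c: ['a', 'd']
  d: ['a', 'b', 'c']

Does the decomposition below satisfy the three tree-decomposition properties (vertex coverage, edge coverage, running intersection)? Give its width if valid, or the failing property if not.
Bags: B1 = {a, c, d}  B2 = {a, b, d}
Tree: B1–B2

Yes; width 2.

Vertex coverage: the bags together contain {a, b, c, d}, the full vertex set. Edge coverage: each edge of G has both endpoints in at least one bag. Running intersection: for every vertex, the bags containing it form a connected subtree. All three properties hold, so this is a valid tree decomposition of width max|bag| − 1 = 2, and hence tw(G) ≤ 2.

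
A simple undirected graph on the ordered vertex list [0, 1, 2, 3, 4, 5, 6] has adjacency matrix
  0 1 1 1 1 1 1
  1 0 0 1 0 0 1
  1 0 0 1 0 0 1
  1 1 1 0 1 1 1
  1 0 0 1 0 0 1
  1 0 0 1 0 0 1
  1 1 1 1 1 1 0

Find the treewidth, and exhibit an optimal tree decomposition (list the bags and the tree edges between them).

Each bag holds 4 vertices, so the decomposition has width 3, which upper-bounds the treewidth. Conversely, {0, 1, 3, 6} is a clique of size 4, and the vertices of any clique must share a bag in every tree decomposition; so some bag has ≥ 4 vertices and tw(G) ≥ 3. Therefore the treewidth is 3.

Treewidth 3.
One optimal decomposition is:
Bags: B1 = {0, 1, 3, 6}  B2 = {0, 3, 4, 6}  B3 = {0, 2, 3, 6}  B4 = {0, 3, 5, 6}
Tree: B1–B2, B1–B3, B1–B4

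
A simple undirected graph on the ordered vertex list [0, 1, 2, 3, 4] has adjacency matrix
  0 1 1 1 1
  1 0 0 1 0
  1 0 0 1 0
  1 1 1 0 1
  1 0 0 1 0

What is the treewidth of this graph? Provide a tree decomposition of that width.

The largest bag has 3 vertices, giving width 2; this decomposition certifies tw(G) ≤ 2. For the lower bound, the 3 vertices {0, 1, 3} are pairwise adjacent, and any tree decomposition puts a clique entirely inside one bag — forcing width ≥ 2. Hence tw(G) = 2 exactly.

Treewidth 2.
Bags: B1 = {0, 2, 3}  B2 = {0, 1, 3}  B3 = {0, 3, 4}
Tree: B1–B2, B2–B3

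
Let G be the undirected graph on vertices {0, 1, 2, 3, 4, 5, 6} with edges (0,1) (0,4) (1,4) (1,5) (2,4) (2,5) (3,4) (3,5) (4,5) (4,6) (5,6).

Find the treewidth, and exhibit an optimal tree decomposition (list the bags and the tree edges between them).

Each bag holds 3 vertices, so the decomposition has width 2, which upper-bounds the treewidth. Conversely, {0, 1, 4} is a clique of size 3, and the vertices of any clique must share a bag in every tree decomposition; so some bag has ≥ 3 vertices and tw(G) ≥ 2. Combining the bounds, tw(G) = 2.

Treewidth 2.
One such decomposition:
Bags: B1 = {3, 4, 5}  B2 = {1, 4, 5}  B3 = {0, 1, 4}  B4 = {2, 4, 5}  B5 = {4, 5, 6}
Tree: B1–B2, B2–B3, B1–B4, B2–B5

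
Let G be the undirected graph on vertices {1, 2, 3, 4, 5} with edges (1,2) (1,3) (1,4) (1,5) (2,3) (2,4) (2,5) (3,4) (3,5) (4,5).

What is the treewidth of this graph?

4

A width-4 tree decomposition is:
Bags: B1 = {1, 2, 3, 4, 5}
Tree: (single bag)
With just one bag of size 5, the width is 5 − 1 = 4, so tw(G) ≤ 4. Conversely, {1, 2, 3, 4, 5} is a clique of size 5, and the vertices of any clique must share a bag in every tree decomposition; so some bag has ≥ 5 vertices and tw(G) ≥ 4. The upper and lower bounds meet at 4, so that is the treewidth.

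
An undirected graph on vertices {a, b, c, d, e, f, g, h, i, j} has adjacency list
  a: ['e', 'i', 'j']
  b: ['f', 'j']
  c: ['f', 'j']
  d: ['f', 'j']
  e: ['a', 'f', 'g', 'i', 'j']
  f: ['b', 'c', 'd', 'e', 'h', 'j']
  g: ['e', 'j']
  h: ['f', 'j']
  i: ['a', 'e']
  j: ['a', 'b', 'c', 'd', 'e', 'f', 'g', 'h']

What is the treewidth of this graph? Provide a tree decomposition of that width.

Treewidth 2.
Bags: B1 = {d, f, j}  B2 = {e, f, j}  B3 = {f, h, j}  B4 = {b, f, j}  B5 = {e, g, j}  B6 = {c, f, j}  B7 = {a, e, j}  B8 = {a, e, i}
Tree: B1–B2, B2–B3, B1–B4, B2–B5, B1–B6, B5–B7, B7–B8

Every bag has size at most 3, so the width is 3 − 1 = 2 and tw(G) ≤ 2. On the other hand G contains the 3-clique {e, g, j}. A clique must lie in a single bag of any decomposition, so no decomposition can have width below 2. The upper and lower bounds meet at 2, so that is the treewidth.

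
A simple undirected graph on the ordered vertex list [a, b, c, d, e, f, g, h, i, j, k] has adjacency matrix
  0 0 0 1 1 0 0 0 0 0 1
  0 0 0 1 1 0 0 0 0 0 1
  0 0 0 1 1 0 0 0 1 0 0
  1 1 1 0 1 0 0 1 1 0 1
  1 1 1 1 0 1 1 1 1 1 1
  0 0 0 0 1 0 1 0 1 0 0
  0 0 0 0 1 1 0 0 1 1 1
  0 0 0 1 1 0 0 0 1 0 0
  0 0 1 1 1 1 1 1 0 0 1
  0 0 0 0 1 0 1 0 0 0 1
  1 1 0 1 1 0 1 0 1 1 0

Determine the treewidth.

A width-3 tree decomposition is:
Bags: B1 = {e, g, j, k}  B2 = {e, g, i, k}  B3 = {d, e, i, k}  B4 = {e, f, g, i}  B5 = {a, d, e, k}  B6 = {c, d, e, i}  B7 = {b, d, e, k}  B8 = {d, e, h, i}
Tree: B1–B2, B2–B3, B2–B4, B3–B5, B3–B6, B3–B7, B3–B8
Each bag holds 4 vertices, so the decomposition has width 3, which upper-bounds the treewidth. Conversely, {d, e, h, i} is a clique of size 4, and the vertices of any clique must share a bag in every tree decomposition; so some bag has ≥ 4 vertices and tw(G) ≥ 3. Combining the bounds, tw(G) = 3.

3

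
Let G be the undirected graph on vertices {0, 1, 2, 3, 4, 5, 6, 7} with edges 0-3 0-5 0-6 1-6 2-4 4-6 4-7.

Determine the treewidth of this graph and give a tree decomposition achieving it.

Treewidth 1.
One such decomposition:
Bags: B1 = {4, 7}  B2 = {4, 6}  B3 = {0, 6}  B4 = {1, 6}  B5 = {0, 5}  B6 = {0, 3}  B7 = {2, 4}
Tree: B1–B2, B2–B3, B2–B4, B3–B5, B5–B6, B2–B7

The largest bag has 2 vertices, giving width 1; this decomposition certifies tw(G) ≤ 1. Since G has at least one edge (e.g. 4–7), it is not an edgeless graph, so tw(G) ≥ 1. Hence tw(G) = 1 exactly.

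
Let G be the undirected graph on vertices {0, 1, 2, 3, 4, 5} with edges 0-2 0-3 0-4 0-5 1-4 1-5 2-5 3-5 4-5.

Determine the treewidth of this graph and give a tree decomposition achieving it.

The largest bag has 3 vertices, giving width 2; this decomposition certifies tw(G) ≤ 2. On the other hand G contains the 3-clique {0, 2, 5}. A clique must lie in a single bag of any decomposition, so no decomposition can have width below 2. The upper and lower bounds meet at 2, so that is the treewidth.

Treewidth 2.
One optimal decomposition is:
Bags: B1 = {0, 2, 5}  B2 = {0, 4, 5}  B3 = {1, 4, 5}  B4 = {0, 3, 5}
Tree: B1–B2, B2–B3, B1–B4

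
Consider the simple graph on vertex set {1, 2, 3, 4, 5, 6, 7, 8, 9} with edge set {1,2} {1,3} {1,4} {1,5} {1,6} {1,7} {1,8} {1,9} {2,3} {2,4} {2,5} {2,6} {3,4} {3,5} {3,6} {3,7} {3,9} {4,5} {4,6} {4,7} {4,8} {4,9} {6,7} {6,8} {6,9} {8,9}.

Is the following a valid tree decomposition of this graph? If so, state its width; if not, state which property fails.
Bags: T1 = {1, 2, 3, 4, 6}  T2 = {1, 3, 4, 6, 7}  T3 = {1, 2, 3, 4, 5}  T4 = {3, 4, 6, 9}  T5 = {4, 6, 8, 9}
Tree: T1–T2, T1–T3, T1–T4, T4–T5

No — edge (1,9) lies in no bag.

A tree decomposition must satisfy three properties: every vertex lies in some bag; for every edge, both endpoints lie together in some bag; and for every vertex, the bags containing it form a connected subtree. Here edge (1,9) lies in no bag, so the decomposition is invalid.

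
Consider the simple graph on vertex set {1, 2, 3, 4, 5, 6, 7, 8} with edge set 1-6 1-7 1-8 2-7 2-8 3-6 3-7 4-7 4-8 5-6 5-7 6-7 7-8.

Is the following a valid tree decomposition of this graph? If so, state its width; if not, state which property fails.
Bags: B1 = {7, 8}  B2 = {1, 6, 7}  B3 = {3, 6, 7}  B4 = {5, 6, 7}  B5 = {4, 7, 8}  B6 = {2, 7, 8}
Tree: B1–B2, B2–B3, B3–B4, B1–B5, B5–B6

A tree decomposition must satisfy three properties: every vertex lies in some bag; for every edge, both endpoints lie together in some bag; and for every vertex, the bags containing it form a connected subtree. Here edge (1,8) lies in no bag, so the decomposition is invalid.

No — edge (1,8) lies in no bag.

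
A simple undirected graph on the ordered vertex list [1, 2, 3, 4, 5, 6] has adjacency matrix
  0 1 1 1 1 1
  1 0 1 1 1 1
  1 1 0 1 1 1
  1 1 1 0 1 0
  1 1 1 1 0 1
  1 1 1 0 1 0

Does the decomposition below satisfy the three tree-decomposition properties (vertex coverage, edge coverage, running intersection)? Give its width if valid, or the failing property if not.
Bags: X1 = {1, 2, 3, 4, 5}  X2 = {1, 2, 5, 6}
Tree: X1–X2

A tree decomposition must satisfy three properties: every vertex lies in some bag; for every edge, both endpoints lie together in some bag; and for every vertex, the bags containing it form a connected subtree. Here edge (3,6) lies in no bag, so the decomposition is invalid.

No — edge (3,6) lies in no bag.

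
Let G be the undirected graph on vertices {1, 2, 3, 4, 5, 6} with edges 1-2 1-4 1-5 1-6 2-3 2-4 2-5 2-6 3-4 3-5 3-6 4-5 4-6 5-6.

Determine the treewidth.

4

A width-4 tree decomposition is:
Bags: B1 = {1, 2, 4, 5, 6}  B2 = {2, 3, 4, 5, 6}
Tree: B1–B2
The largest bag has 5 vertices, giving width 4; this decomposition certifies tw(G) ≤ 4. On the other hand G contains the 5-clique {1, 2, 4, 5, 6}. A clique must lie in a single bag of any decomposition, so no decomposition can have width below 4. Therefore the treewidth is 4.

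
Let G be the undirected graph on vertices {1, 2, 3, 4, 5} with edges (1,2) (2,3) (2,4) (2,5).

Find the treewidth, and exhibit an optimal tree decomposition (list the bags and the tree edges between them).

Each bag holds 2 vertices, so the decomposition has width 1, which upper-bounds the treewidth. Any graph with an edge has treewidth ≥ 1, and G has the edge 1–2. Combining the bounds, tw(G) = 1.

Treewidth 1.
Bags: B1 = {1, 2}  B2 = {2, 4}  B3 = {2, 3}  B4 = {2, 5}
Tree: B1–B2, B1–B3, B1–B4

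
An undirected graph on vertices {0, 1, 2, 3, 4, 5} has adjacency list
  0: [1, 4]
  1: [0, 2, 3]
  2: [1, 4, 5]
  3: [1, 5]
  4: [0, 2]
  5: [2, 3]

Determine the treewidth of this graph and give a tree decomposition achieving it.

Every bag has size at most 3, so the width is 3 − 1 = 2 and tw(G) ≤ 2. For the lower bound, G contains the cycle 4–0–1–2–4, so G is not a forest; only forests have treewidth ≤ 1, hence tw(G) ≥ 2. Combining the bounds, tw(G) = 2.

Treewidth 2.
One such decomposition:
Bags: B1 = {0, 2, 4}  B2 = {0, 1, 2}  B3 = {1, 2, 5}  B4 = {1, 3, 5}
Tree: B1–B2, B2–B3, B3–B4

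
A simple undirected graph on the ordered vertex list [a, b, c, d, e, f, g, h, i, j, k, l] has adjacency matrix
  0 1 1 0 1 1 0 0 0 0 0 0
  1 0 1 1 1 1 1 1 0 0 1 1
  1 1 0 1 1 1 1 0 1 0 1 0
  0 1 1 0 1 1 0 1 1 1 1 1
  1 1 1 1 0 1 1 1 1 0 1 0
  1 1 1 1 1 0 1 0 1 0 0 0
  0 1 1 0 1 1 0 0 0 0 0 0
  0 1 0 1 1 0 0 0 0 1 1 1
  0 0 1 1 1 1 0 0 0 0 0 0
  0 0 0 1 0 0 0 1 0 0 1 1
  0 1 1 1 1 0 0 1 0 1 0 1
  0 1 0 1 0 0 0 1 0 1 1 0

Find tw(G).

4

A width-4 tree decomposition is:
Bags: B1 = {b, c, d, e, k}  B2 = {b, d, e, h, k}  B3 = {b, d, h, k, l}  B4 = {d, h, j, k, l}  B5 = {b, c, d, e, f}  B6 = {a, b, c, e, f}  B7 = {c, d, e, f, i}  B8 = {b, c, e, f, g}
Tree: B1–B2, B2–B3, B3–B4, B1–B5, B5–B6, B5–B7, B6–B8
Every bag has size at most 5, so the width is 5 − 1 = 4 and tw(G) ≤ 4. For the lower bound, the 5 vertices {b, c, d, e, f} are pairwise adjacent, and any tree decomposition puts a clique entirely inside one bag — forcing width ≥ 4. The upper and lower bounds meet at 4, so that is the treewidth.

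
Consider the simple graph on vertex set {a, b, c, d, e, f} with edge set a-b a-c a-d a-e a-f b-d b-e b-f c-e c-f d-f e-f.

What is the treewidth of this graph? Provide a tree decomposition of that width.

The largest bag has 4 vertices, giving width 3; this decomposition certifies tw(G) ≤ 3. On the other hand G contains the 4-clique {a, b, d, f}. A clique must lie in a single bag of any decomposition, so no decomposition can have width below 3. Hence tw(G) = 3 exactly.

Treewidth 3.
One optimal decomposition is:
Bags: B1 = {a, c, e, f}  B2 = {a, b, e, f}  B3 = {a, b, d, f}
Tree: B1–B2, B2–B3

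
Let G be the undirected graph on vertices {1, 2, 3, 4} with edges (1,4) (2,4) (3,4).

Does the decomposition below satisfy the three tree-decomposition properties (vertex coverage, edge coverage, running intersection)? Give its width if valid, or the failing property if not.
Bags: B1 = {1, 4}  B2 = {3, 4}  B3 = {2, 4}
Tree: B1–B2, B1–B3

Yes; width 1.

Vertex coverage: the bags together contain {1, 2, 3, 4}, the full vertex set. Edge coverage: each edge of G has both endpoints in at least one bag. Running intersection: for every vertex, the bags containing it form a connected subtree. All three properties hold, so this is a valid tree decomposition of width max|bag| − 1 = 1, and hence tw(G) ≤ 1.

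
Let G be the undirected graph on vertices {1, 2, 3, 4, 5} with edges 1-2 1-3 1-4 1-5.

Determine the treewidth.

1

A width-1 tree decomposition is:
Bags: B1 = {1, 3}  B2 = {1, 2}  B3 = {1, 5}  B4 = {1, 4}
Tree: B1–B2, B2–B3, B2–B4
The largest bag has 2 vertices, giving width 1; this decomposition certifies tw(G) ≤ 1. Since G has at least one edge (e.g. 1–3), it is not an edgeless graph, so tw(G) ≥ 1. Hence tw(G) = 1 exactly.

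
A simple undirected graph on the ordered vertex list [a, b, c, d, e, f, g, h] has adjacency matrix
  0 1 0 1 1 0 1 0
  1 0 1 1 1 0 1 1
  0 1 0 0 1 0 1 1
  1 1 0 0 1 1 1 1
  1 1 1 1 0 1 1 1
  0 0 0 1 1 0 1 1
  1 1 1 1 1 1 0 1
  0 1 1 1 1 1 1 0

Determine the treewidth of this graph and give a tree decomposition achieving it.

Treewidth 4.
One optimal decomposition is:
Bags: B1 = {b, d, e, g, h}  B2 = {b, c, e, g, h}  B3 = {d, e, f, g, h}  B4 = {a, b, d, e, g}
Tree: B1–B2, B1–B3, B1–B4

Every bag has size at most 5, so the width is 5 − 1 = 4 and tw(G) ≤ 4. For the lower bound, the 5 vertices {d, e, f, g, h} are pairwise adjacent, and any tree decomposition puts a clique entirely inside one bag — forcing width ≥ 4. Therefore the treewidth is 4.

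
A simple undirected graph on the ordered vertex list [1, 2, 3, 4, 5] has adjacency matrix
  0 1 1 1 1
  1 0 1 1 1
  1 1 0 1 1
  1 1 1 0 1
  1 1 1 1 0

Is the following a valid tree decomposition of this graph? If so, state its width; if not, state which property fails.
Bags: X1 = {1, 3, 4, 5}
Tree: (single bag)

A tree decomposition must satisfy three properties: every vertex lies in some bag; for every edge, both endpoints lie together in some bag; and for every vertex, the bags containing it form a connected subtree. Here vertex 2 appears in no bag, so the decomposition is invalid.

No — vertex 2 appears in no bag.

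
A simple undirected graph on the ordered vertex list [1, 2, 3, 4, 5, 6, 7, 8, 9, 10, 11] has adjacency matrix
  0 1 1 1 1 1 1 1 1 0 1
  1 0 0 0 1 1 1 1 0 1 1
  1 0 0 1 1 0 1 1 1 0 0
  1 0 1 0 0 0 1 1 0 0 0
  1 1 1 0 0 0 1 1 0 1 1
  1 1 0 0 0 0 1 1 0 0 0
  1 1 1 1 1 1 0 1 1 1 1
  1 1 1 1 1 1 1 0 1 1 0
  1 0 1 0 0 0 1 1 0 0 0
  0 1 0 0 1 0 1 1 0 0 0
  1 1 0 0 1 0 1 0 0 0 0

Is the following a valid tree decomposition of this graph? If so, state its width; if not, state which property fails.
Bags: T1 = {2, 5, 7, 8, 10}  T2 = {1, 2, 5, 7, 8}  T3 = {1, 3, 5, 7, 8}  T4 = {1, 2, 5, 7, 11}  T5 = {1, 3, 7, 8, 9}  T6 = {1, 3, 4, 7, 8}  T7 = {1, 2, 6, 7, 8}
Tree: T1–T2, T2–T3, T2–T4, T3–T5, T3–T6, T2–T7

Checking the three conditions: (i) the bags cover all of {1, 2, 3, 4, 5, 6, 7, 8, 9, 10, 11}; (ii) for each edge, some bag contains both endpoints; (iii) the bags containing any fixed vertex form a subtree. All hold, so the decomposition is valid with width 5 − 1 = 4.

Yes; width 4.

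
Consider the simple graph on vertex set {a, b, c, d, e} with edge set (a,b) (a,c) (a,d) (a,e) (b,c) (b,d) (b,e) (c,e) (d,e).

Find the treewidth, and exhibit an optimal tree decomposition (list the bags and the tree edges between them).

Treewidth 3.
One such decomposition:
Bags: B1 = {a, b, d, e}  B2 = {a, b, c, e}
Tree: B1–B2

Every bag has size at most 4, so the width is 4 − 1 = 3 and tw(G) ≤ 3. On the other hand G contains the 4-clique {a, b, d, e}. A clique must lie in a single bag of any decomposition, so no decomposition can have width below 3. Hence tw(G) = 3 exactly.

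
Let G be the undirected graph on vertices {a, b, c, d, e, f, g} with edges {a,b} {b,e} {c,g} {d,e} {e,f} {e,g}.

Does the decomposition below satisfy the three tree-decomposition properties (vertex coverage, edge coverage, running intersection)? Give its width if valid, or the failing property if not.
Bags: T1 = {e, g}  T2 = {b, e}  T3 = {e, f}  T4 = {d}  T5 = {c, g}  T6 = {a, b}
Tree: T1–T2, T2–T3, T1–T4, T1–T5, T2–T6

A tree decomposition must satisfy three properties: every vertex lies in some bag; for every edge, both endpoints lie together in some bag; and for every vertex, the bags containing it form a connected subtree. Here edge (e,d) lies in no bag, so the decomposition is invalid.

No — edge (e,d) lies in no bag.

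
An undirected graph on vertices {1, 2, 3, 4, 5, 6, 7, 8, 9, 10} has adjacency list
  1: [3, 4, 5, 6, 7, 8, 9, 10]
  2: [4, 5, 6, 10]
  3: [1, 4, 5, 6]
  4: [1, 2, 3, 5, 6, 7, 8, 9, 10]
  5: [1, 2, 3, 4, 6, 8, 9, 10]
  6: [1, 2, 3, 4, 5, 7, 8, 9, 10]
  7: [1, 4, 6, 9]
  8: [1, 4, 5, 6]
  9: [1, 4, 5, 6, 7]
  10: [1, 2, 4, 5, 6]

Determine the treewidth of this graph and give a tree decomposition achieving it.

Every bag has size at most 5, so the width is 5 − 1 = 4 and tw(G) ≤ 4. For the lower bound, the 5 vertices {1, 4, 5, 6, 8} are pairwise adjacent, and any tree decomposition puts a clique entirely inside one bag — forcing width ≥ 4. Hence tw(G) = 4 exactly.

Treewidth 4.
One such decomposition:
Bags: B1 = {1, 4, 5, 6, 10}  B2 = {1, 3, 4, 5, 6}  B3 = {1, 4, 5, 6, 9}  B4 = {1, 4, 5, 6, 8}  B5 = {1, 4, 6, 7, 9}  B6 = {2, 4, 5, 6, 10}
Tree: B1–B2, B2–B3, B3–B4, B3–B5, B1–B6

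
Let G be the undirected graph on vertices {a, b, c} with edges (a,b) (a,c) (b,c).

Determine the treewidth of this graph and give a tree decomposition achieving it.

Treewidth 2.
One optimal decomposition is:
Bags: B1 = {a, b, c}
Tree: (single bag)

With just one bag of size 3, the width is 3 − 1 = 2, so tw(G) ≤ 2. Conversely, {a, b, c} is a clique of size 3, and the vertices of any clique must share a bag in every tree decomposition; so some bag has ≥ 3 vertices and tw(G) ≥ 2. Therefore the treewidth is 2.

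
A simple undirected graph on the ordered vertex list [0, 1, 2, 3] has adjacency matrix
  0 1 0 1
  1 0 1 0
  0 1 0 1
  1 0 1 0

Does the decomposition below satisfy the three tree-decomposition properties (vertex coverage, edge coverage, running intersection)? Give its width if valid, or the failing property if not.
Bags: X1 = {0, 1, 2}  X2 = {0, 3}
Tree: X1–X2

No — edge (2,3) lies in no bag.

A tree decomposition must satisfy three properties: every vertex lies in some bag; for every edge, both endpoints lie together in some bag; and for every vertex, the bags containing it form a connected subtree. Here edge (2,3) lies in no bag, so the decomposition is invalid.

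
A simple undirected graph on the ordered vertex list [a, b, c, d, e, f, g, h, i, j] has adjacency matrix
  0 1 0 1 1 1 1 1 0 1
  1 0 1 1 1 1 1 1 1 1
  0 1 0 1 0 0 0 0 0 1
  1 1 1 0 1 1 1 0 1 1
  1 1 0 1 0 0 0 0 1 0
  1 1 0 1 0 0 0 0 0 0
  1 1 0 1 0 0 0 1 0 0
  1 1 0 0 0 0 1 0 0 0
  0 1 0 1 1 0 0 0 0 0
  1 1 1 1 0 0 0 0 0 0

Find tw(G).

A width-3 tree decomposition is:
Bags: B1 = {a, b, d, j}  B2 = {a, b, d, e}  B3 = {b, c, d, j}  B4 = {a, b, d, g}  B5 = {a, b, g, h}  B6 = {b, d, e, i}  B7 = {a, b, d, f}
Tree: B1–B2, B1–B3, B1–B4, B4–B5, B2–B6, B1–B7
Each bag holds 4 vertices, so the decomposition has width 3, which upper-bounds the treewidth. On the other hand G contains the 4-clique {b, c, d, j}. A clique must lie in a single bag of any decomposition, so no decomposition can have width below 3. The upper and lower bounds meet at 3, so that is the treewidth.

3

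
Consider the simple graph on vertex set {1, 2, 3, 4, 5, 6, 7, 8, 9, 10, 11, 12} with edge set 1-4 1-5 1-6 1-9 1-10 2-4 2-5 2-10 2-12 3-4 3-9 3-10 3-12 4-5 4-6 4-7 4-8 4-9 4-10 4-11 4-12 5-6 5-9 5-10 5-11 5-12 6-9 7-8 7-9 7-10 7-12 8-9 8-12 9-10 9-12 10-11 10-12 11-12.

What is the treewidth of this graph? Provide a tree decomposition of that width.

The largest bag has 5 vertices, giving width 4; this decomposition certifies tw(G) ≤ 4. On the other hand G contains the 5-clique {4, 7, 8, 9, 12}. A clique must lie in a single bag of any decomposition, so no decomposition can have width below 4. Combining the bounds, tw(G) = 4.

Treewidth 4.
One such decomposition:
Bags: B1 = {4, 5, 9, 10, 12}  B2 = {4, 7, 9, 10, 12}  B3 = {4, 7, 8, 9, 12}  B4 = {1, 4, 5, 9, 10}  B5 = {3, 4, 9, 10, 12}  B6 = {4, 5, 10, 11, 12}  B7 = {1, 4, 5, 6, 9}  B8 = {2, 4, 5, 10, 12}
Tree: B1–B2, B2–B3, B1–B4, B2–B5, B1–B6, B4–B7, B6–B8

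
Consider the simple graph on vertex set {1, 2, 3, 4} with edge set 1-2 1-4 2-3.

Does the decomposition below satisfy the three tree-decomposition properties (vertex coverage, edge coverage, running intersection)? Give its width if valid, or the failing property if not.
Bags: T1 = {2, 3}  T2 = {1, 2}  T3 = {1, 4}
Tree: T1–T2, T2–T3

Yes; width 1.

Checking the three conditions: (i) the bags cover all of {1, 2, 3, 4}; (ii) for each edge, some bag contains both endpoints; (iii) the bags containing any fixed vertex form a subtree. All hold, so the decomposition is valid with width 2 − 1 = 1.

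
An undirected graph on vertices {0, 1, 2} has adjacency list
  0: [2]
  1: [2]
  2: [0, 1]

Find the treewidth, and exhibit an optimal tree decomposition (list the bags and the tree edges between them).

Every bag has size at most 2, so the width is 2 − 1 = 1 and tw(G) ≤ 1. G has an edge, so its treewidth is at least 1. Combining the bounds, tw(G) = 1.

Treewidth 1.
One such decomposition:
Bags: B1 = {1, 2}  B2 = {0, 2}
Tree: B1–B2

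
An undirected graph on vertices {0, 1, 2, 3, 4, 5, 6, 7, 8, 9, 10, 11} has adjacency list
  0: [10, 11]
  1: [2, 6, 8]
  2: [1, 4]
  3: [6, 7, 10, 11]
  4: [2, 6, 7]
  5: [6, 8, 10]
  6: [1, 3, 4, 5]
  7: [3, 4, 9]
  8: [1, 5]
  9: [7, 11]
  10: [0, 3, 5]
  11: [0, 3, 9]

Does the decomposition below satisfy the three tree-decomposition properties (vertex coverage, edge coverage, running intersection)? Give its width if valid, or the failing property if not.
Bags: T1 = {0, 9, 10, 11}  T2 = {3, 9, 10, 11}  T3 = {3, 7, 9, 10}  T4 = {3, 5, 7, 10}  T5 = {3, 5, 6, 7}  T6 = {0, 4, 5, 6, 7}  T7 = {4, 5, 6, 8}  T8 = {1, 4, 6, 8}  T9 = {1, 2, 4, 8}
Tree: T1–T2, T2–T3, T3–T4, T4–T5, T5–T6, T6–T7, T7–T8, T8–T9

A tree decomposition must satisfy three properties: every vertex lies in some bag; for every edge, both endpoints lie together in some bag; and for every vertex, the bags containing it form a connected subtree. Here bags containing vertex 0 are not connected in the tree, so the decomposition is invalid.

No — bags containing vertex 0 are not connected in the tree.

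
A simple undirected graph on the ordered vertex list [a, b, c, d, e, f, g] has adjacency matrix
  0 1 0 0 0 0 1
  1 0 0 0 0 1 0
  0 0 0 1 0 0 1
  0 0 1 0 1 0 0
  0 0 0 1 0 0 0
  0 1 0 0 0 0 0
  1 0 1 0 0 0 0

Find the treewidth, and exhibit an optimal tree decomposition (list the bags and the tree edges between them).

Treewidth 1.
Bags: B1 = {d, e}  B2 = {c, d}  B3 = {c, g}  B4 = {a, g}  B5 = {a, b}  B6 = {b, f}
Tree: B1–B2, B2–B3, B3–B4, B4–B5, B5–B6

Each bag holds 2 vertices, so the decomposition has width 1, which upper-bounds the treewidth. G has an edge, so its treewidth is at least 1. The upper and lower bounds meet at 1, so that is the treewidth.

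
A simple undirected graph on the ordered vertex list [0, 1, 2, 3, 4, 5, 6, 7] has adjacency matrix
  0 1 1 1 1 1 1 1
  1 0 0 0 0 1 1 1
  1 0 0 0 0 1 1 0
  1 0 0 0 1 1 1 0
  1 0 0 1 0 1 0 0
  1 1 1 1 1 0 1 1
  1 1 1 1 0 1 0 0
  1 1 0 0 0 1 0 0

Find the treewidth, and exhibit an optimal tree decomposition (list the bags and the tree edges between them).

Treewidth 3.
One optimal decomposition is:
Bags: B1 = {0, 1, 5, 6}  B2 = {0, 3, 5, 6}  B3 = {0, 1, 5, 7}  B4 = {0, 2, 5, 6}  B5 = {0, 3, 4, 5}
Tree: B1–B2, B1–B3, B2–B4, B2–B5

Each bag holds 4 vertices, so the decomposition has width 3, which upper-bounds the treewidth. On the other hand G contains the 4-clique {0, 3, 4, 5}. A clique must lie in a single bag of any decomposition, so no decomposition can have width below 3. Hence tw(G) = 3 exactly.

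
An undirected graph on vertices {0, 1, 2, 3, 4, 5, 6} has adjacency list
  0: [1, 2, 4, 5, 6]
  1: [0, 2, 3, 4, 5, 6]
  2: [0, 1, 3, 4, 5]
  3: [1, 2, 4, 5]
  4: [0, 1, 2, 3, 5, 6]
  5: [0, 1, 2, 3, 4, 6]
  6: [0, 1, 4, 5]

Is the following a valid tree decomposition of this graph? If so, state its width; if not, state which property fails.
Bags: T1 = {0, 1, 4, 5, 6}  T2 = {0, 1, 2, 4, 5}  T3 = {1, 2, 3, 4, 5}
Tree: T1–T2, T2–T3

Yes; width 4.

Every vertex of G appears in some bag (union = {0, 1, 2, 3, 4, 5, 6}); every edge is covered by a bag; and for each vertex v the set of bags containing v is connected in the bag tree. The decomposition is therefore valid. The largest bag has 5 vertices, so the width is 4.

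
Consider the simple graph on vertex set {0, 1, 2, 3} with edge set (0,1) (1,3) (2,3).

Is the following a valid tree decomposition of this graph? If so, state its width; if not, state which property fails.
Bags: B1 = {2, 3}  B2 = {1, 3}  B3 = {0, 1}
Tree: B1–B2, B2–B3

Checking the three conditions: (i) the bags cover all of {0, 1, 2, 3}; (ii) for each edge, some bag contains both endpoints; (iii) the bags containing any fixed vertex form a subtree. All hold, so the decomposition is valid with width 2 − 1 = 1.

Yes; width 1.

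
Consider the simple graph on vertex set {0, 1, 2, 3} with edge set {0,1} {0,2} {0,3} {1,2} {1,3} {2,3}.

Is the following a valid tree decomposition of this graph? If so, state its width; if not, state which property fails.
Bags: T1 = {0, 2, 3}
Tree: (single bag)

A tree decomposition must satisfy three properties: every vertex lies in some bag; for every edge, both endpoints lie together in some bag; and for every vertex, the bags containing it form a connected subtree. Here vertex 1 appears in no bag, so the decomposition is invalid.

No — vertex 1 appears in no bag.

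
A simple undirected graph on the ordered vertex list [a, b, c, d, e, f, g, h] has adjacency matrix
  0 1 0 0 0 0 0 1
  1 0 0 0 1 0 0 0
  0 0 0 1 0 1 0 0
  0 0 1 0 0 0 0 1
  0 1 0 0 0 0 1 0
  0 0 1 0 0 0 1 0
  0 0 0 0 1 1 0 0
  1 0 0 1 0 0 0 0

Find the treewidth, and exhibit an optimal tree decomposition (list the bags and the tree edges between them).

Treewidth 2.
Bags: B1 = {b, e, g}  B2 = {a, b, g}  B3 = {a, g, h}  B4 = {d, g, h}  B5 = {c, d, g}  B6 = {c, f, g}
Tree: B1–B2, B2–B3, B3–B4, B4–B5, B5–B6

Every bag has size at most 3, so the width is 3 − 1 = 2 and tw(G) ≤ 2. For the lower bound, G contains the cycle g–e–b–a–h–d–c–f–g, so G is not a forest; only forests have treewidth ≤ 1, hence tw(G) ≥ 2. Therefore the treewidth is 2.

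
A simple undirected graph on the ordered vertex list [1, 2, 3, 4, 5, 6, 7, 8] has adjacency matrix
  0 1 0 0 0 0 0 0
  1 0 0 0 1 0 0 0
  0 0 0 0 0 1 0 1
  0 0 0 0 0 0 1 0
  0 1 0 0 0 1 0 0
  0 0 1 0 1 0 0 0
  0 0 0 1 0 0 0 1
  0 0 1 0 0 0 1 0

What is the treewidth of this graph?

A width-1 tree decomposition is:
Bags: B1 = {4, 7}  B2 = {7, 8}  B3 = {3, 8}  B4 = {3, 6}  B5 = {5, 6}  B6 = {2, 5}  B7 = {1, 2}
Tree: B1–B2, B2–B3, B3–B4, B4–B5, B5–B6, B6–B7
The largest bag has 2 vertices, giving width 1; this decomposition certifies tw(G) ≤ 1. Since G has at least one edge (e.g. 4–7), it is not an edgeless graph, so tw(G) ≥ 1. Therefore the treewidth is 1.

1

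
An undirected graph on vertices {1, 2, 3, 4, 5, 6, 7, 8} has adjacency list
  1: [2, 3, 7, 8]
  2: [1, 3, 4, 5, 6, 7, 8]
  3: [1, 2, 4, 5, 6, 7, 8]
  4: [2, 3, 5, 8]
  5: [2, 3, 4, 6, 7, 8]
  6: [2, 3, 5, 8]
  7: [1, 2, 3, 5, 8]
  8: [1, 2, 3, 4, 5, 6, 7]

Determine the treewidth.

A width-4 tree decomposition is:
Bags: B1 = {1, 2, 3, 7, 8}  B2 = {2, 3, 5, 7, 8}  B3 = {2, 3, 5, 6, 8}  B4 = {2, 3, 4, 5, 8}
Tree: B1–B2, B2–B3, B3–B4
Every bag has size at most 5, so the width is 5 − 1 = 4 and tw(G) ≤ 4. On the other hand G contains the 5-clique {1, 2, 3, 7, 8}. A clique must lie in a single bag of any decomposition, so no decomposition can have width below 4. The upper and lower bounds meet at 4, so that is the treewidth.

4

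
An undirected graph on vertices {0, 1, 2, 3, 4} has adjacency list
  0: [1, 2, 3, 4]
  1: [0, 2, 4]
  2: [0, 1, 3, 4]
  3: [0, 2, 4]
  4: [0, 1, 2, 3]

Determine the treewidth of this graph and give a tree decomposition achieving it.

Treewidth 3.
One optimal decomposition is:
Bags: B1 = {0, 2, 3, 4}  B2 = {0, 1, 2, 4}
Tree: B1–B2

The largest bag has 4 vertices, giving width 3; this decomposition certifies tw(G) ≤ 3. For the lower bound, the 4 vertices {0, 1, 2, 4} are pairwise adjacent, and any tree decomposition puts a clique entirely inside one bag — forcing width ≥ 3. Combining the bounds, tw(G) = 3.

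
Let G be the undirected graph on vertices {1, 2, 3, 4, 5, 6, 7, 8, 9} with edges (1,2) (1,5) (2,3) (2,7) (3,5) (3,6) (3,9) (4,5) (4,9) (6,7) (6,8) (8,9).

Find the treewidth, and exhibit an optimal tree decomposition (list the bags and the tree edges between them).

Each bag holds 4 vertices, so the decomposition has width 3, which upper-bounds the treewidth. For the lower bound: the 4 vertex sets {4,8,9}, {6}, {3}, {1,2,5,7} are disjoint, each induces a connected subgraph, and every pair is joined by at least one edge of G. Contracting each set to a single vertex therefore yields K_{4} as a minor, and since treewidth is minor-monotone, tw(G) ≥ tw(K_{4}) = 3. Therefore the treewidth is 3.

Treewidth 3.
Bags: B1 = {4, 6, 8, 9}  B2 = {3, 4, 6, 9}  B3 = {3, 4, 5, 6}  B4 = {3, 5, 6, 7}  B5 = {2, 3, 5, 7}  B6 = {1, 2, 5, 7}
Tree: B1–B2, B2–B3, B3–B4, B4–B5, B5–B6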